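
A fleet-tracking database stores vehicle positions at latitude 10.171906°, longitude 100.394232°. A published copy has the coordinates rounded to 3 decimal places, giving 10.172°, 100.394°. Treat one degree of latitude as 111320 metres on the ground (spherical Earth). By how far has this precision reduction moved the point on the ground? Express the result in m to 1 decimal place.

27.5 m

The latitude changed by -0.000094° and the longitude by +0.000232°.
North–south shift: -0.000094 × 111320 = -10.4641 m.
East–west at this latitude: 0.000232° × 111320 × cos 10.172° ≈ 0.000232 × 109570 = 25.4203 m.
Distance: √(10.4641² + 25.4203²) ≈ 27.4898 m.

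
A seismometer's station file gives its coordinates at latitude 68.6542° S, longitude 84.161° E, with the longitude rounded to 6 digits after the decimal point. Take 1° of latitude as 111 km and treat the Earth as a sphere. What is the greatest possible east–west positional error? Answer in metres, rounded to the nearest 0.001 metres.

0.020 metres

Rounding to 6 decimal places leaves the longitude within ±5e-07° of the true value.
One degree of longitude at 68.6542° is 111000 × cos 68.6542° ≈ 111000 × 0.3640 = 40403.5 m.
East–west error: 5e-07° × 40403.5 m/° ≈ 0.0202018 m.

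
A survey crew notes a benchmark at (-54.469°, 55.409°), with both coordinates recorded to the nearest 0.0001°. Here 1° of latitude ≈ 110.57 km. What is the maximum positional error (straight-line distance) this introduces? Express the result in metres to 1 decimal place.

6.4 metres

Rounding to 4 decimal places leaves each coordinate within ±5e-05° of the true value.
N–S: 5e-05° × 110570 m/° = 5.5285 m.
E–W at 54.469°: 5e-05° × 110570 × cos 54.469° = 5e-05 × 110570 × 0.5811 ≈ 3.21285 m.
Worst case both components are at the extreme and orthogonal: √(5.5285² + 3.21285²) ≈ 6.39427 m.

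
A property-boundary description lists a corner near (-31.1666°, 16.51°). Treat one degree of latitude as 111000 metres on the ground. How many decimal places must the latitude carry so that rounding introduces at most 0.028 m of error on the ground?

7 decimal places

One degree of latitude covers 111000 m.
N decimal places → at most half a unit in the last place, 0.5 × 10⁻ᴺ° = 111000/2 × 10⁻ᴺ m.
Need 0.5 × 111000 × 10⁻ᴺ ≤ 0.028 → 10⁻ᴺ ≤ 5.045e-07, so N ≥ 6.30.
N = 6 would give 0.0555 m (too coarse); N = 7 gives 0.00555 m ≤ 0.028 m.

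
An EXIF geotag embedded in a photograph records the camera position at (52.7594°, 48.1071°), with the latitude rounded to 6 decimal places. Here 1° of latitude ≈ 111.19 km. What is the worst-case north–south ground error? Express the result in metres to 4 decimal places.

0.0556 metres

Rounding to 6 decimal places leaves the latitude within ±5e-07° of the true value.
So the N–S error is at most 5e-07 × 111190 = 0.055595 m.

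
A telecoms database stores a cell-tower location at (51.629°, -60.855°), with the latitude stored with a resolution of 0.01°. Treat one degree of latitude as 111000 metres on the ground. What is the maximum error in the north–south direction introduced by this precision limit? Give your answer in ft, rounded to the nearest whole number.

1821 ft

With a 0.01° grid the true value lies within half a step, ±0.01°/2 = ±0.005°, of the stored one.
North–south distance: 0.005° × 111000 m/° = 555 m.
In feet: 555 m ÷ 0.3048 ≈ 1820.9 ft.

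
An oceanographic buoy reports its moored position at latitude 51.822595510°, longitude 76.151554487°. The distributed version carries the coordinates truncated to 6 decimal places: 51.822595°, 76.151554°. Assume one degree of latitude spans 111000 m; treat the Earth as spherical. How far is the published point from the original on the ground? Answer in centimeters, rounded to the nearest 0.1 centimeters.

6.6 centimeters

Δlat = 51.822595510 − 51.822595 = +0.000000510°; Δlon = 76.151554487 − 76.151554 = +0.000000487°.
North–south shift: 0.000000510 × 111000 = 0.05661 m.
East–west at this latitude: 0.000000487° × 111000 × cos 51.8226° ≈ 0.000000487 × 68608.9 = 0.0334125 m.
Combined displacement = (0.05661² + 0.0334125²)^½ ≈ 0.065735 m.
That is 0.065735 m = 6.5735 cm.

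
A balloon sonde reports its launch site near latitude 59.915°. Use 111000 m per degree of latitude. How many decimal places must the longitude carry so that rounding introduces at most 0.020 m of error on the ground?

7 decimal places

At 59.915° one degree of longitude covers 111000 × cos 59.915° ≈ 111000 × 0.5013 ≈ 55642.5 m.
With N decimal places the half-ulp bound is 0.5·10⁻ᴺ°, or 0.5·10⁻ᴺ × 55642.5 m on the ground.
Setting 27821.3 × 10⁻ᴺ ≤ 0.020 gives 10ᴺ ≥ 1.391e+06, i.e. N ≥ 6.14.
So 7 decimal places suffice (0.00278 m); 6 would allow up to 0.0278 m.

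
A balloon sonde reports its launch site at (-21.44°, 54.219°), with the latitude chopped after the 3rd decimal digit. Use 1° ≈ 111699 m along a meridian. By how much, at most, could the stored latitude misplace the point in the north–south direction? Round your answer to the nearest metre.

112 metres

Truncating at 3 decimal places can drop up to a full unit in the last place, so the latitude may be off by as much as 0.001°.
North–south distance: 0.001° × 111699 m/° = 111.699 m.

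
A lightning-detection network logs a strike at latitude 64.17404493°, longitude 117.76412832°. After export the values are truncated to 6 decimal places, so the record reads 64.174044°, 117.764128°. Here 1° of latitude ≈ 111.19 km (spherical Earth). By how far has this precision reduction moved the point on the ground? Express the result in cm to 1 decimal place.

10.5 cm

Δlat = 64.17404493 − 64.174044 = +0.00000093°; Δlon = 117.76412832 − 117.764128 = +0.00000032°.
N–S: 0.00000093° × 111190 m/° = 0.103407 m.
East–west at this latitude: 0.00000032° × 111190 × cos 64.174° ≈ 0.00000032 × 48438.7 = 0.0155004 m.
Combined displacement = (0.103407² + 0.0155004²)^½ ≈ 0.104562 m.
That is 0.104562 m = 10.456 cm.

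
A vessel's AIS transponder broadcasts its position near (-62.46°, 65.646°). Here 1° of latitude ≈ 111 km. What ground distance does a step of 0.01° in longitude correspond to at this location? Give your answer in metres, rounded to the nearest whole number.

513 metres

One degree of longitude here spans 111000 × cos 62.46° = 111000 × 0.4624 ≈ 51322.8 m; 0.01° of that is 513.228 m.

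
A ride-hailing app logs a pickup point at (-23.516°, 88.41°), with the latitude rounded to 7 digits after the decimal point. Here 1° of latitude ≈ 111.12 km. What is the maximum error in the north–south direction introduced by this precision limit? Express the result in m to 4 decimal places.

0.0056 m

Rounding to 7 decimal places leaves the latitude within ±5e-08° of the true value.
So the N–S error is at most 5e-08 × 111120 = 0.005556 m.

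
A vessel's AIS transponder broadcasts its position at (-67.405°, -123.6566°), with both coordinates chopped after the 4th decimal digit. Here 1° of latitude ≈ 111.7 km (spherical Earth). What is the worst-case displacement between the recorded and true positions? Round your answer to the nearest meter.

Truncating at 4 decimal places can drop up to a full unit in the last place, so each coordinate may be off by as much as 0.0001°.
North–south component: 0.0001° × 111700 = 11.17 m.
E–W at 67.405°: 0.0001° × 111700 × cos 67.405° = 0.0001 × 111700 × 0.3842 ≈ 4.29168 m.
Combining orthogonally: (11.17² + 4.29168²)^½ ≈ 11.9661 m.

12 meters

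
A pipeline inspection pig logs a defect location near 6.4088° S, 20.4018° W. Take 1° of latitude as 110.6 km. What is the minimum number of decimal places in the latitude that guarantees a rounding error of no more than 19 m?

4

One degree of latitude covers 110600 m.
N decimal places → at most half a unit in the last place, 0.5 × 10⁻ᴺ° = 110600/2 × 10⁻ᴺ m.
Need 0.5 × 110600 × 10⁻ᴺ ≤ 19 → 10⁻ᴺ ≤ 3.436e-04, so N ≥ 3.46.
N = 3 would give 55.3 m (too coarse); N = 4 gives 5.53 m ≤ 19 m.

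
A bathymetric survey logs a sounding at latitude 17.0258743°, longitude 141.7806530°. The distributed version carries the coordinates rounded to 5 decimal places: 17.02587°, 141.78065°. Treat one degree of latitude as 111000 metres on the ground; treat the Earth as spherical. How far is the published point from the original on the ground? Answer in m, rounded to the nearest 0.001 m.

The latitude changed by +0.0000043° and the longitude by +0.0000030°.
North–south shift: 0.0000043 × 111000 = 0.4773 m.
East–west at this latitude: 0.0000030° × 111000 × cos 17.0259° ≈ 0.0000030 × 106135 = 0.318405 m.
Combined displacement = (0.4773² + 0.318405²)^½ ≈ 0.573757 m.

0.574 m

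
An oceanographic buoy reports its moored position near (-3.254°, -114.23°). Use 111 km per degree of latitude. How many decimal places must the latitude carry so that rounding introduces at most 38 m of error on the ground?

4 decimal places

One degree of latitude covers 111000 m.
With N decimal places the half-ulp bound is 0.5·10⁻ᴺ°, or 0.5·10⁻ᴺ × 111000 m on the ground.
Need 0.5 × 111000 × 10⁻ᴺ ≤ 38 → 10⁻ᴺ ≤ 6.847e-04, so N ≥ 3.16.
At 3 places the error can reach 55.5 m, but 4 places keeps it to 5.55 m.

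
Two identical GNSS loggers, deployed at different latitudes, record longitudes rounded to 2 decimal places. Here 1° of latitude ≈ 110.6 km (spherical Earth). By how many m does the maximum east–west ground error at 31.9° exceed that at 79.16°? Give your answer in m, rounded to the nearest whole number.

Rounding to 2 decimal places leaves the longitude within ±0.005° of the true value.
Error at 31.9° = 0.005° × 110600 × cos 31.9° ≈ 553 × 0.8490 = 469.48 m.
Error at 79.16° = 0.005° × 110600 × cos 79.16° ≈ 553 × 0.1881 = 104 m.
Difference: 469.48 − 104 = 365.48 m.

365 m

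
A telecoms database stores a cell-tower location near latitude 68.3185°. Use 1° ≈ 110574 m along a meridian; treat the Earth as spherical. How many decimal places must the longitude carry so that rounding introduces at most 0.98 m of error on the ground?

At 68.3185° one degree of longitude covers 110574 × cos 68.3185° ≈ 110574 × 0.3694 ≈ 40851.2 m.
Rounding to N decimal places gives at most 0.5 × 10⁻ᴺ degrees of error, i.e. 0.5 × 10⁻ᴺ × 40851.2 m.
Need 0.5 × 40851.2 × 10⁻ᴺ ≤ 0.98 → 10⁻ᴺ ≤ 4.798e-05, so N ≥ 4.32.
So 5 decimal places suffice (0.204 m); 4 would allow up to 2.04 m.

5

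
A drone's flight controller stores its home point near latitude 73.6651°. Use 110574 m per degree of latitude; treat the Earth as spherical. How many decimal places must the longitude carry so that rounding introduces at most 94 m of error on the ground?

3 decimal places

At 73.6651° one degree of longitude covers 110574 × cos 73.6651° ≈ 110574 × 0.2813 ≈ 31099.1 m.
Rounding to N decimal places gives at most 0.5 × 10⁻ᴺ degrees of error, i.e. 0.5 × 10⁻ᴺ × 31099.1 m.
Setting 15549.5 × 10⁻ᴺ ≤ 94 gives 10ᴺ ≥ 165.4, i.e. N ≥ 2.22.
N = 2 would give 155 m (too coarse); N = 3 gives 15.5 m ≤ 94 m.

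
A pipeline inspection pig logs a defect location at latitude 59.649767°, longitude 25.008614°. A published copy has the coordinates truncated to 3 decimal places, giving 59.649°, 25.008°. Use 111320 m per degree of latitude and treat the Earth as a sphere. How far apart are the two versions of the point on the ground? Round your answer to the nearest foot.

Δlat = 59.649767 − 59.649 = +0.000767°; Δlon = 25.008614 − 25.008 = +0.000614°.
North–south shift: 0.000767 × 111320 = 85.3824 m.
East–west at this latitude: 0.000614° × 111320 × cos 59.649° ≈ 0.000614 × 56249.5 = 34.5372 m.
Combined displacement = (85.3824² + 34.5372²)^½ ≈ 92.1031 m.
In feet: 92.1031 m ÷ 0.3048 ≈ 302.18 ft.

302 feet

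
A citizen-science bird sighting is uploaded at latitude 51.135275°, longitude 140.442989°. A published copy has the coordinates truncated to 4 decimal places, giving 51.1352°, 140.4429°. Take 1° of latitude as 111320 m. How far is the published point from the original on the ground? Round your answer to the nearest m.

The latitude changed by +0.000075° and the longitude by +0.000089°.
N–S: 0.000075° × 111320 m/° = 8.349 m.
E–W at 51.1352°: 0.000089° × 111320 × cos 51.1352° = 0.000089 × 111320 × 0.6275 ≈ 6.21679 m.
Hypotenuse of the two orthogonal shifts: √(8.349² + 6.21679²) = 10.4093 m.

10 m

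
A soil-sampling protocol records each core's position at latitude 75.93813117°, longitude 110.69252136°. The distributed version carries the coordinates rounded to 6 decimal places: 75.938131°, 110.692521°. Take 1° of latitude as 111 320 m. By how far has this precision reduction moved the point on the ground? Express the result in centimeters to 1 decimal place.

The latitude changed by +0.00000017° and the longitude by +0.00000036°.
North–south shift: 0.00000017 × 111320 = 0.0189244 m.
East–west at this latitude: 0.00000036° × 111320 × cos 75.9381° ≈ 0.00000036 × 27047.4 = 0.00973705 m.
Hypotenuse of the two orthogonal shifts: √(0.0189244² + 0.00973705²) = 0.0212825 m.
That is 0.0212825 m = 2.1282 cm.

2.1 centimeters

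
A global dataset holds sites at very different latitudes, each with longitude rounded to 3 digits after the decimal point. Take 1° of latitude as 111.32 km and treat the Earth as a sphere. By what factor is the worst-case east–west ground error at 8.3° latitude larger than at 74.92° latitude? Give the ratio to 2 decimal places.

Rounding to 3 decimal places leaves the longitude within ±0.0005° of the true value.
At 8.3°: 0.0005° × 111320 × cos 8.3° = 0.0005 × 111320 × 0.9895 ≈ 55.077 m.
At 74.92°: 0.0005° × 111320 × cos 74.92° = 0.0005 × 111320 × 0.2602 ≈ 14.481 m.
Ratio: 55.077 / 14.481 = cos 8.3° / cos 74.92° ≈ 3.8034.

3.80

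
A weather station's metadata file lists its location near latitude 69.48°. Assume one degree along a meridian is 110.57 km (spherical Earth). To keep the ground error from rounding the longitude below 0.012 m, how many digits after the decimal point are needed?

At 69.48° one degree of longitude covers 110570 × cos 69.48° ≈ 110570 × 0.3505 ≈ 38758.6 m.
With N decimal places the half-ulp bound is 0.5·10⁻ᴺ°, or 0.5·10⁻ᴺ × 38758.6 m on the ground.
Need 0.5 × 38758.6 × 10⁻ᴺ ≤ 0.012 → 10⁻ᴺ ≤ 6.192e-07, so N ≥ 6.21.
N = 6 would give 0.0194 m (too coarse); N = 7 gives 0.00194 m ≤ 0.012 m.

7 decimal places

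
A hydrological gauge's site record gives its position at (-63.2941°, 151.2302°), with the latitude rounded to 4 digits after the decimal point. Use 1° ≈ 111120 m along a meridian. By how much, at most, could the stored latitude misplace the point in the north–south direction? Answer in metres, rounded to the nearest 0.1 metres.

5.6 metres

Rounding to 4 decimal places leaves the latitude within ±5e-05° of the true value.
So the N–S error is at most 5e-05 × 111120 = 5.556 m.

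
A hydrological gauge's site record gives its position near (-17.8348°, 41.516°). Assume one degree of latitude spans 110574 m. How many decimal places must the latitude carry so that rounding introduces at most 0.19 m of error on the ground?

6

One degree of latitude covers 110574 m.
With N decimal places the half-ulp bound is 0.5·10⁻ᴺ°, or 0.5·10⁻ᴺ × 110574 m on the ground.
Need 0.5 × 110574 × 10⁻ᴺ ≤ 0.19 → 10⁻ᴺ ≤ 3.437e-06, so N ≥ 5.46.
At 5 places the error can reach 0.553 m, but 6 places keeps it to 0.0553 m.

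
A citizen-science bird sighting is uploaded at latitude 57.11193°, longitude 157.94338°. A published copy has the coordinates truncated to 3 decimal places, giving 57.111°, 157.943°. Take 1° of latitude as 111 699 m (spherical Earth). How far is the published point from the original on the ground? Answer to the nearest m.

106 m

The latitude changed by +0.00093° and the longitude by +0.00038°.
N–S: 0.00093° × 111699 m/° = 103.88 m.
East–west at this latitude: 0.00038° × 111699 × cos 57.111° ≈ 0.00038 × 60654 = 23.0485 m.
Hypotenuse of the two orthogonal shifts: √(103.88² + 23.0485²) = 106.406 m.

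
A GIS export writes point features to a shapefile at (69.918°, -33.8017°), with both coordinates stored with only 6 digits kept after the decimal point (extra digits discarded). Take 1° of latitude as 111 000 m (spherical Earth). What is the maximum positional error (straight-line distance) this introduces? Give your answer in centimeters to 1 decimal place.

Truncating at 6 decimal places can drop up to a full unit in the last place, so each coordinate may be off by as much as 1e-06°.
North–south component: 1e-06° × 111000 = 0.111 m.
E–W at 69.918°: 1e-06° × 111000 × cos 69.918° = 1e-06 × 111000 × 0.3434 ≈ 0.0381135 m.
Worst case both components are at the extreme and orthogonal: √(0.111² + 0.0381135²) ≈ 0.117361 m.
That is 0.117361 m = 11.736 cm.

11.7 centimeters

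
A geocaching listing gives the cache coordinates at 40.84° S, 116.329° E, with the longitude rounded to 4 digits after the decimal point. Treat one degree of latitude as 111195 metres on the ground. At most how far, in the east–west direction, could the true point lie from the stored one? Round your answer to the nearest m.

4 m

Rounding to 4 decimal places leaves the longitude within ±5e-05° of the true value.
One degree of longitude at 40.84° is 111195 × cos 40.84° ≈ 111195 × 0.7565 = 84123.3 m.
East–west error: 5e-05° × 84123.3 m/° ≈ 4.20617 m.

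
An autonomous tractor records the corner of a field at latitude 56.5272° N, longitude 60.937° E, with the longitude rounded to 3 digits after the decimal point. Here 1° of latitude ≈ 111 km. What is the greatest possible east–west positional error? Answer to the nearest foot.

100 feet

Rounding to 3 decimal places leaves the longitude within ±0.0005° of the true value.
One degree of longitude at 56.5272° is 111000 × cos 56.5272° ≈ 111000 × 0.5515 = 61221.1 m.
East–west error: 0.0005° × 61221.1 m/° ≈ 30.6105 m.
In feet: 30.6105 m ÷ 0.3048 ≈ 100.43 ft.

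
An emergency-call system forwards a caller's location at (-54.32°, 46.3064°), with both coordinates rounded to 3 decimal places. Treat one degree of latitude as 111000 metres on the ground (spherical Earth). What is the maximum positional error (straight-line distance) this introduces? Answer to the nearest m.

Rounding to 3 decimal places leaves each coordinate within ±0.0005° of the true value.
Latitude error → 0.0005 × 111000 = 55.5 m along the meridian.
E–W at 54.32°: 0.0005° × 111000 × cos 54.32° = 0.0005 × 111000 × 0.5833 ≈ 32.3708 m.
Worst case both components are at the extreme and orthogonal: √(55.5² + 32.3708²) ≈ 64.2504 m.

64 m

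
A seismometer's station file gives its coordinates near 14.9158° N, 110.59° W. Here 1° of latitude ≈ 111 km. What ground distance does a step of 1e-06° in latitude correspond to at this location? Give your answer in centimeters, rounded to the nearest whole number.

11 centimeters

1e-06° × 111000 m/° = 0.111 m.
That is 0.111 m = 11.1 cm.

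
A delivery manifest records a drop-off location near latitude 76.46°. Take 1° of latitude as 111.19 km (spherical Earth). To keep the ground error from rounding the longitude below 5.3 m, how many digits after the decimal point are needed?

At 76.46° one degree of longitude covers 111190 × cos 76.46° ≈ 111190 × 0.2341 ≈ 26032.3 m.
N decimal places → at most half a unit in the last place, 0.5 × 10⁻ᴺ° = 26032.3/2 × 10⁻ᴺ m.
Need 0.5 × 26032.3 × 10⁻ᴺ ≤ 5.3 → 10⁻ᴺ ≤ 4.072e-04, so N ≥ 3.39.
So 4 decimal places suffice (1.3 m); 3 would allow up to 13 m.

4 decimal places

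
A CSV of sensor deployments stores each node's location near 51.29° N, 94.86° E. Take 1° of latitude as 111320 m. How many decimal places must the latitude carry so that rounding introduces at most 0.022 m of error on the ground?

7

One degree of latitude covers 111320 m.
Rounding to N decimal places gives at most 0.5 × 10⁻ᴺ degrees of error, i.e. 0.5 × 10⁻ᴺ × 111320 m.
Setting 55660 × 10⁻ᴺ ≤ 0.022 gives 10ᴺ ≥ 2.53e+06, i.e. N ≥ 6.40.
N = 6 would give 0.0557 m (too coarse); N = 7 gives 0.00557 m ≤ 0.022 m.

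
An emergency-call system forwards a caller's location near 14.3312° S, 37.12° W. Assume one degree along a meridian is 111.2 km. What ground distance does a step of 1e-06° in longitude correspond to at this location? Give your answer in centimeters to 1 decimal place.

10.8 centimeters

One degree of longitude here spans 111200 × cos 14.3312° = 111200 × 0.9689 ≈ 107740 m; 1e-06° of that is 0.10774 m.
That is 0.10774 m = 10.774 cm.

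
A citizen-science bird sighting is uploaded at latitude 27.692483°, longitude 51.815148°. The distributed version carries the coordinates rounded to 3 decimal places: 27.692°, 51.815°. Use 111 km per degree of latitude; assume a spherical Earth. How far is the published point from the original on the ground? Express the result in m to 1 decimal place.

55.6 m

Δlat = 27.692483 − 27.692 = +0.000483°; Δlon = 51.815148 − 51.815 = +0.000148°.
N–S: 0.000483° × 111000 m/° = 53.613 m.
E–W at 27.692°: 0.000148° × 111000 × cos 27.692° = 0.000148 × 111000 × 0.8855 ≈ 14.5463 m.
Combined displacement = (53.613² + 14.5463²)^½ ≈ 55.5513 m.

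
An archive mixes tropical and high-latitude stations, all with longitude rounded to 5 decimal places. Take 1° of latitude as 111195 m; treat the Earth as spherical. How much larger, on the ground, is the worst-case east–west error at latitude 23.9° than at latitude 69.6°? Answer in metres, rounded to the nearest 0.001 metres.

0.315 metres

Rounding to 5 decimal places leaves the longitude within ±5e-06° of the true value.
Error at 23.9° = 5e-06° × 111195 × cos 23.9° ≈ 0.55597 × 0.9143 = 0.5083 m.
At 69.6°: 5e-06° × 111195 × cos 69.6° = 5e-06 × 111195 × 0.3486 ≈ 0.1938 m.
So the lower-latitude error exceeds the higher by 0.5083 − 0.1938 = 0.3145 m.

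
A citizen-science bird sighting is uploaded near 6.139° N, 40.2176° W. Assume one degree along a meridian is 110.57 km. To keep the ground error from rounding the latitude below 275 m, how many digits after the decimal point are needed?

3 decimal places

One degree of latitude covers 110570 m.
With N decimal places the half-ulp bound is 0.5·10⁻ᴺ°, or 0.5·10⁻ᴺ × 110570 m on the ground.
Setting 55285 × 10⁻ᴺ ≤ 275 gives 10ᴺ ≥ 201, i.e. N ≥ 2.30.
At 2 places the error can reach 553 m, but 3 places keeps it to 55.3 m.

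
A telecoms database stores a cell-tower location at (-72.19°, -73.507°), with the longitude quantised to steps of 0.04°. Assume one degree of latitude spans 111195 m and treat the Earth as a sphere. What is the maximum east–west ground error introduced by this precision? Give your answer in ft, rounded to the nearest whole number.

2232 ft

With a 0.04° grid the true value lies within half a step, ±0.04°/2 = ±0.02°, of the stored one.
One degree of longitude at 72.19° is 111195 × cos 72.19° ≈ 111195 × 0.3059 = 34010.3 m.
So at most 0.02° × 34010.3 ≈ 680.205 m east–west.
In feet: 680.205 m ÷ 0.3048 ≈ 2231.6 ft.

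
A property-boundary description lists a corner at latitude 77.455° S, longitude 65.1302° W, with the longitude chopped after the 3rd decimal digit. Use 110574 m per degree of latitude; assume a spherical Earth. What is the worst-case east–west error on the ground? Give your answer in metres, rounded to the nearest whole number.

24 metres

Truncating at 3 decimal places can drop up to a full unit in the last place, so the longitude may be off by as much as 0.001°.
Parallels shrink by cos φ, so at 77.455° a degree of longitude is 110574 × 0.2172 ≈ 24017.4 m.
So at most 0.001° × 24017.4 ≈ 24.0174 m east–west.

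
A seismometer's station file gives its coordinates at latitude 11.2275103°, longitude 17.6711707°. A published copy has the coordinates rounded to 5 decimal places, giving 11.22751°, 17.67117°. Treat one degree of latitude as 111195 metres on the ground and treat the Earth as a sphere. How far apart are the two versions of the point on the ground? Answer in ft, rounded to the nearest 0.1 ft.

Δlat = 11.2275103 − 11.22751 = +0.0000003°; Δlon = 17.6711707 − 17.67117 = +0.0000007°.
North–south shift: 0.0000003 × 111195 = 0.0333585 m.
East–west at this latitude: 0.0000007° × 111195 × cos 11.2275° ≈ 0.0000007 × 109067 = 0.0763468 m.
Distance: √(0.0333585² + 0.0763468²) ≈ 0.0833164 m.
In feet: 0.0833164 m ÷ 0.3048 ≈ 0.27335 ft.

0.3 ft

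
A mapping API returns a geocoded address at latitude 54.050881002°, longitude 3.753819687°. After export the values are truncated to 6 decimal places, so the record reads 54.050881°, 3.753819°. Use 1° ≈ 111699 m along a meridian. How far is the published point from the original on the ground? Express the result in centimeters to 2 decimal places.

Δlat = 54.050881002 − 54.050881 = +0.000000002°; Δlon = 3.753819687 − 3.753819 = +0.000000687°.
N–S: 0.000000002° × 111699 m/° = 0.000223398 m.
E–W at 54.0509°: 0.000000687° × 111699 × cos 54.0509° = 0.000000687 × 111699 × 0.5871 ≈ 0.0450499 m.
Combined displacement = (0.000223398² + 0.0450499²)^½ ≈ 0.0450504 m.
That is 0.0450504 m = 4.505 cm.

4.51 centimeters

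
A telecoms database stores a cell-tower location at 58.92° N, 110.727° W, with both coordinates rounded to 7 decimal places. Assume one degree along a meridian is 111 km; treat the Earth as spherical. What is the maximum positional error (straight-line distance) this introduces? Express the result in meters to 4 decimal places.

0.0062 meters

Rounding to 7 decimal places leaves each coordinate within ±5e-08° of the true value.
North–south component: 5e-08° × 111000 = 0.00555 m.
East–west component at 58.92°: 5e-08° × 111000 × cos 58.92° ≈ 5e-08 × 57302 ≈ 0.0028651 m.
The two errors are perpendicular, so the maximum displacement is √(0.00555² + 0.0028651²) ≈ 0.0062459 m.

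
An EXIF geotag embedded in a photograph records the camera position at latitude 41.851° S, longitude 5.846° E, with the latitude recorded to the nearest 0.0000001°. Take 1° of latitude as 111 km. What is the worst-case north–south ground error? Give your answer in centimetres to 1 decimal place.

Rounding to 7 decimal places leaves the latitude within ±5e-08° of the true value.
Along the meridian that is 5e-08° × 111000 m/° = 0.00555 m.
That is 0.00555 m = 0.555 cm.

0.6 centimetres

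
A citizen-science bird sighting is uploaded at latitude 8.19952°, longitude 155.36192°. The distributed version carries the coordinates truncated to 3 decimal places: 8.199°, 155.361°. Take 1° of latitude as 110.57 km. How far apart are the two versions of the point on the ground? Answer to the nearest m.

116 m

Δlat = 8.19952 − 8.199 = +0.00052°; Δlon = 155.36192 − 155.361 = +0.00092°.
N–S: 0.00052° × 110570 m/° = 57.4964 m.
East–west at this latitude: 0.00092° × 110570 × cos 8.199° ≈ 0.00092 × 109440 = 100.685 m.
Combined displacement = (57.4964² + 100.685²)^½ ≈ 115.945 m.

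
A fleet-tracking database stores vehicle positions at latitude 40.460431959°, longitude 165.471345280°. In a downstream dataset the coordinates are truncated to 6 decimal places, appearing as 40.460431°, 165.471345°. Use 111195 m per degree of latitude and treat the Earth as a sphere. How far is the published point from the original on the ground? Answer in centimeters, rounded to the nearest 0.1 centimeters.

10.9 centimeters

Δlat = 40.460431959 − 40.460431 = +0.000000959°; Δlon = 165.471345280 − 165.471345 = +0.000000280°.
N–S: 0.000000959° × 111195 m/° = 0.106636 m.
E–W at 40.4604°: 0.000000280° × 111195 × cos 40.4604° = 0.000000280 × 111195 × 0.7609 ≈ 0.0236889 m.
Hypotenuse of the two orthogonal shifts: √(0.106636² + 0.0236889²) = 0.109236 m.
That is 0.109236 m = 10.924 cm.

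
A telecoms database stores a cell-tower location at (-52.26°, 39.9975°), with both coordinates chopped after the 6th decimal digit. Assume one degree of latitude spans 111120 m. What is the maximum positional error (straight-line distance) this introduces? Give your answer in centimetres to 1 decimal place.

Truncating at 6 decimal places can drop up to a full unit in the last place, so each coordinate may be off by as much as 1e-06°.
N–S: 1e-06° × 111120 m/° = 0.11112 m.
East–west component at 52.26°: 1e-06° × 111120 × cos 52.26° ≈ 1e-06 × 68014.2 ≈ 0.0680142 m.
Worst case both components are at the extreme and orthogonal: √(0.11112² + 0.0680142²) ≈ 0.130283 m.
That is 0.130283 m = 13.028 cm.

13.0 centimetres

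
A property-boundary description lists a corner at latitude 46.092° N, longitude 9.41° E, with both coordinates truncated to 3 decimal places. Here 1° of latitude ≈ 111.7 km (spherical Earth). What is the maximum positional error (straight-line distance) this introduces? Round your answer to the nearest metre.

Truncating at 3 decimal places can drop up to a full unit in the last place, so each coordinate may be off by as much as 0.001°.
N–S: 0.001° × 111700 m/° = 111.7 m.
E–W at 46.092°: 0.001° × 111700 × cos 46.092° = 0.001 × 111700 × 0.6935 ≈ 77.4642 m.
Combining orthogonally: (111.7² + 77.4642²)^½ ≈ 135.932 m.

136 metres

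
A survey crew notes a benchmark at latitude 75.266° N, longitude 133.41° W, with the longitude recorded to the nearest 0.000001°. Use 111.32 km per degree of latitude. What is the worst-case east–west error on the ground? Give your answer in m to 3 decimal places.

Rounding to 6 decimal places leaves the longitude within ±5e-07° of the true value.
At latitude 75.266° a degree of longitude spans 111320 m × cos 75.266° = 111320 × 0.2543 ≈ 28312.2 m.
East–west error: 5e-07° × 28312.2 m/° ≈ 0.0141561 m.

0.014 m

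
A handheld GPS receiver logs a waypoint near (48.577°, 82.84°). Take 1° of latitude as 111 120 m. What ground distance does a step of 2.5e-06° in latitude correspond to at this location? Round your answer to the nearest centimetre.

Along a meridian 2.5e-06° is 2.5e-06 × 111120 = 0.2778 m.
That is 0.2778 m = 27.78 cm.

28 centimetres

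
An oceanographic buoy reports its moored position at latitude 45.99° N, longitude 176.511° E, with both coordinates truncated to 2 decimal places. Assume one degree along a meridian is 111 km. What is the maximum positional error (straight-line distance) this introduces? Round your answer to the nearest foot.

Truncating at 2 decimal places can drop up to a full unit in the last place, so each coordinate may be off by as much as 0.01°.
N–S: 0.01° × 111000 m/° = 1110 m.
E–W at 45.99°: 0.01° × 111000 × cos 45.99° = 0.01 × 111000 × 0.6948 ≈ 771.21 m.
Worst case both components are at the extreme and orthogonal: √(1110² + 771.21²) ≈ 1351.62 m.
Converting: 1351.62 m × 3.2808 ft/m ≈ 4434.4 ft.

4434 feet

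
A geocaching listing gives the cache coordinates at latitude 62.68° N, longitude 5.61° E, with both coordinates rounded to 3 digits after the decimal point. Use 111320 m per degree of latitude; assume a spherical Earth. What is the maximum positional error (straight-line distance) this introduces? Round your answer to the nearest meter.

61 meters

Rounding to 3 decimal places leaves each coordinate within ±0.0005° of the true value.
Latitude error → 0.0005 × 111320 = 55.66 m along the meridian.
E–W at 62.68°: 0.0005° × 111320 × cos 62.68° = 0.0005 × 111320 × 0.4590 ≈ 25.5457 m.
The two errors are perpendicular, so the maximum displacement is √(55.66² + 25.5457²) ≈ 61.2423 m.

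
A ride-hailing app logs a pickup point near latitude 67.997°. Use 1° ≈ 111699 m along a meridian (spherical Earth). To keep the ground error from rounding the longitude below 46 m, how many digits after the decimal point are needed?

3

At 67.997° one degree of longitude covers 111699 × cos 67.997° ≈ 111699 × 0.3747 ≈ 41848.6 m.
N decimal places → at most half a unit in the last place, 0.5 × 10⁻ᴺ° = 41848.6/2 × 10⁻ᴺ m.
Setting 20924.3 × 10⁻ᴺ ≤ 46 gives 10ᴺ ≥ 454.9, i.e. N ≥ 2.66.
At 2 places the error can reach 209 m, but 3 places keeps it to 20.9 m.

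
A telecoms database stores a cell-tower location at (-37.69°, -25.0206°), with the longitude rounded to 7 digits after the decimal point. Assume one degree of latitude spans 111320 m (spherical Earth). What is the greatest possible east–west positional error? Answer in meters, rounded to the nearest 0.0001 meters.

Rounding to 7 decimal places leaves the longitude within ±5e-08° of the true value.
At latitude 37.69° a degree of longitude spans 111320 m × cos 37.69° = 111320 × 0.7913 ≈ 88090.9 m.
East–west error: 5e-08° × 88090.9 m/° ≈ 0.00440454 m.

0.0044 meters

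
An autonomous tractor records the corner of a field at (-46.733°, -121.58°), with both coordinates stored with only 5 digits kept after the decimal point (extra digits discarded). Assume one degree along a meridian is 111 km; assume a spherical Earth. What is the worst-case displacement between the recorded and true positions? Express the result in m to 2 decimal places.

1.35 m

Truncating at 5 decimal places can drop up to a full unit in the last place, so each coordinate may be off by as much as 1e-05°.
Latitude error → 1e-05 × 111000 = 1.11 m along the meridian.
East–west component at 46.733°: 1e-05° × 111000 × cos 46.733° ≈ 1e-05 × 76079.3 ≈ 0.760793 m.
Combining orthogonally: (1.11² + 0.760793²)^½ ≈ 1.3457 m.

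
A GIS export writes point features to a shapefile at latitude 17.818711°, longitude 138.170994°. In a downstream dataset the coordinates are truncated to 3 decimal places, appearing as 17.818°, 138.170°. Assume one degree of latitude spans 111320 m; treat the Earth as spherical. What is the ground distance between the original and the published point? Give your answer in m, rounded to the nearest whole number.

132 m

Δlat = 17.818711 − 17.818 = +0.000711°; Δlon = 138.170994 − 138.170 = +0.000994°.
North–south shift: 0.000711 × 111320 = 79.1485 m.
East–west at this latitude: 0.000994° × 111320 × cos 17.818° ≈ 0.000994 × 105980 = 105.344 m.
Hypotenuse of the two orthogonal shifts: √(79.1485² + 105.344²) = 131.765 m.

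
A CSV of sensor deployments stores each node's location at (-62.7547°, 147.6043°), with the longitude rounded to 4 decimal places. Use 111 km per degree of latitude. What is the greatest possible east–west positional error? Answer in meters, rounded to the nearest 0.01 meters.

Rounding to 4 decimal places leaves the longitude within ±5e-05° of the true value.
Parallels shrink by cos φ, so at 62.7547° a degree of longitude is 111000 × 0.4578 ≈ 50815.9 m.
Maximum E–W displacement: 5e-05 × 50815.9 = 2.5408 m.

2.54 meters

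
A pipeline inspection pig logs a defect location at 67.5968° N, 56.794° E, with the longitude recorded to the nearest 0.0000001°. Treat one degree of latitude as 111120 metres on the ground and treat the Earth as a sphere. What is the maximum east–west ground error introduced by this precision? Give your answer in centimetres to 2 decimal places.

Rounding to 7 decimal places leaves the longitude within ±5e-08° of the true value.
One degree of longitude at 67.5968° is 111120 × cos 67.5968° ≈ 111120 × 0.3811 = 42350.3 m.
East–west error: 5e-08° × 42350.3 m/° ≈ 0.00211751 m.
That is 0.00211751 m = 0.21175 cm.

0.21 centimetres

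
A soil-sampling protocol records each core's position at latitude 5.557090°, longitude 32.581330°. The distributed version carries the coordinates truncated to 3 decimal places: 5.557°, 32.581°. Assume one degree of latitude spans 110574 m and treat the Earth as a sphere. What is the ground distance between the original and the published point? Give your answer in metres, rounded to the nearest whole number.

Δlat = 5.557090 − 5.557 = +0.000090°; Δlon = 32.581330 − 32.581 = +0.000330°.
N–S: 0.000090° × 110574 m/° = 9.95166 m.
East–west at this latitude: 0.000330° × 110574 × cos 5.557° ≈ 0.000330 × 110054 = 36.3179 m.
Combined displacement = (9.95166² + 36.3179²)^½ ≈ 37.6567 m.

38 metres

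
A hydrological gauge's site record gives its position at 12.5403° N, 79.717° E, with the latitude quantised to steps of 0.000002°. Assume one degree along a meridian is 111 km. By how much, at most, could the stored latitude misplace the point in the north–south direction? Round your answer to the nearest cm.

With a 0.000002° grid the true value lies within half a step, ±0.000002°/2 = ±1e-06°, of the stored one.
So the N–S error is at most 1e-06 × 111000 = 0.111 m.
That is 0.111 m = 11.1 cm.

11 cm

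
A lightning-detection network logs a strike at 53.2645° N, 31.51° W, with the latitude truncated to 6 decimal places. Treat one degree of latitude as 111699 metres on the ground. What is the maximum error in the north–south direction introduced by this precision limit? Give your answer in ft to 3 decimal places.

Truncating at 6 decimal places can drop up to a full unit in the last place, so the latitude may be off by as much as 1e-06°.
North–south distance: 1e-06° × 111699 m/° = 0.111699 m.
Converting: 0.111699 m × 3.2808 ft/m ≈ 0.36647 ft.

0.366 ft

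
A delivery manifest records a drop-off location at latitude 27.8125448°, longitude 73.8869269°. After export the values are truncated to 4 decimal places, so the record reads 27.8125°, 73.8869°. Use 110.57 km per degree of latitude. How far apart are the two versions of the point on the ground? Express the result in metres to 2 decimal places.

The latitude changed by +0.0000448° and the longitude by +0.0000269°.
North–south shift: 0.0000448 × 110570 = 4.95354 m.
E–W at 27.8125°: 0.0000269° × 110570 × cos 27.8125° = 0.0000269 × 110570 × 0.8845 ≈ 2.63074 m.
Hypotenuse of the two orthogonal shifts: √(4.95354² + 2.63074²) = 5.60877 m.

5.61 metres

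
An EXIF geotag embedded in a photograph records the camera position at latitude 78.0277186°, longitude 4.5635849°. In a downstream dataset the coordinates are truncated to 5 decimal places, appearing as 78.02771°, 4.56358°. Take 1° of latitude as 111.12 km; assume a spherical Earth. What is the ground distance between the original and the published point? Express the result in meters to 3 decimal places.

The latitude changed by +0.0000086° and the longitude by +0.0000049°.
N–S: 0.0000086° × 111120 m/° = 0.955632 m.
E–W at 78.0277°: 0.0000049° × 111120 × cos 78.0277° = 0.0000049 × 111120 × 0.2074 ≈ 0.112948 m.
Hypotenuse of the two orthogonal shifts: √(0.955632² + 0.112948²) = 0.962284 m.

0.962 meters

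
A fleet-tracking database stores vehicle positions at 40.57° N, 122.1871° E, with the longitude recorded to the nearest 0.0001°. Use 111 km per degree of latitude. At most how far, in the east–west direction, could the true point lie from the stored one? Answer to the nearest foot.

Rounding to 4 decimal places leaves the longitude within ±5e-05° of the true value.
At latitude 40.57° a degree of longitude spans 111000 m × cos 40.57° = 111000 × 0.7596 ≈ 84316.9 m.
East–west error: 5e-05° × 84316.9 m/° ≈ 4.21585 m.
Converting: 4.21585 m × 3.2808 ft/m ≈ 13.832 ft.

14 feet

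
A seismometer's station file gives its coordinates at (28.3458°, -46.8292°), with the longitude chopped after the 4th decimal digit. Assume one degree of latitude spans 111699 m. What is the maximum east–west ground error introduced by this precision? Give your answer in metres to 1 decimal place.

Truncating at 4 decimal places can drop up to a full unit in the last place, so the longitude may be off by as much as 0.0001°.
One degree of longitude at 28.3458° is 111699 × cos 28.3458° ≈ 111699 × 0.8801 = 98306.1 m.
So at most 0.0001° × 98306.1 ≈ 9.83061 m east–west.

9.8 metres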